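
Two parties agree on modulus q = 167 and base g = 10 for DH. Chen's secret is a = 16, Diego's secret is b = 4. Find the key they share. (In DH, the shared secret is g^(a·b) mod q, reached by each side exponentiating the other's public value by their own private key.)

Diego sends B = g^b mod q = 10^4 mod 167.
10^1 ≡ 10 (mod 167)
10^2 = (10^1)^2 ≡ 10^2 = 100 ≡ 100 (mod 167)
10^4 = (10^2)^2 ≡ 100^2 = 10000 ≡ 147 (mod 167)
So B = 147. Chen then computes K = B^a mod q = 147^16 mod 167.
147^1 ≡ 147 (mod 167)
147^2 = (147^1)^2 ≡ 147^2 = 21609 ≡ 66 (mod 167)
147^4 = (147^2)^2 ≡ 66^2 = 4356 ≡ 14 (mod 167)
147^8 = (147^4)^2 ≡ 14^2 = 196 ≡ 29 (mod 167)
147^16 = (147^8)^2 ≡ 29^2 = 841 ≡ 6 (mod 167)

6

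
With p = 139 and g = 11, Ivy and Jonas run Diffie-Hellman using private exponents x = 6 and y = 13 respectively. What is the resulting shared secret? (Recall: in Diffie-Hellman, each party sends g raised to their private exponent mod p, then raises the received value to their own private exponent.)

63

Ivy sends A = g^x mod p = 11^6 mod 139.
11^1 ≡ 11 (mod 139)
11^2 = (11^1)^2 ≡ 11^2 = 121 ≡ 121 (mod 139)
11^4 = (11^2)^2 ≡ 121^2 = 14641 ≡ 46 (mod 139)
11^6 = 11^4 · 11^2 ≡ 46 · 121 ≡ 6 (mod 139).
So A = 6. Jonas then computes K = A^y mod p = 6^13 mod 139.
6^1 ≡ 6 (mod 139)
6^2 = (6^1)^2 ≡ 6^2 = 36 ≡ 36 (mod 139)
6^4 = (6^2)^2 ≡ 36^2 = 1296 ≡ 45 (mod 139)
6^8 = (6^4)^2 ≡ 45^2 = 2025 ≡ 79 (mod 139)
6^13 = 6^8 · 6^4 · 6^1 ≡ 79 · 45 · 6 ≡ 63 (mod 139).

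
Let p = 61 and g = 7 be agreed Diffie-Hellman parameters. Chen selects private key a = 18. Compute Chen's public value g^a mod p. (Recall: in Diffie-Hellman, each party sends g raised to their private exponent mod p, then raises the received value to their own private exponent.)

52

Public value = 7^18 mod 61.
7^1 ≡ 7 (mod 61)
7^2 = (7^1)^2 ≡ 7^2 = 49 ≡ 49 (mod 61)
7^4 = (7^2)^2 ≡ 49^2 = 2401 ≡ 22 (mod 61)
7^8 = (7^4)^2 ≡ 22^2 = 484 ≡ 57 (mod 61)
7^16 = (7^8)^2 ≡ 57^2 = 3249 ≡ 16 (mod 61)
7^18 = 7^16 · 7^2 ≡ 16 · 49 ≡ 52 (mod 61).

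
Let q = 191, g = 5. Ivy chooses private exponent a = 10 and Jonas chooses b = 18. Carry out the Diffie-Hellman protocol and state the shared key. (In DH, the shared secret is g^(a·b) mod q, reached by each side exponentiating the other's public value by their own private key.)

150

Ivy sends A = g^a mod q = 5^10 mod 191.
5^1 ≡ 5 (mod 191)
5^2 = (5^1)^2 ≡ 5^2 = 25 ≡ 25 (mod 191)
5^4 = (5^2)^2 ≡ 25^2 = 625 ≡ 52 (mod 191)
5^8 = (5^4)^2 ≡ 52^2 = 2704 ≡ 30 (mod 191)
5^10 = 5^8 · 5^2 ≡ 30 · 25 ≡ 177 (mod 191).
So A = 177. Jonas then computes K = A^b mod q = 177^18 mod 191.
177^1 ≡ 177 (mod 191)
177^2 = (177^1)^2 ≡ 177^2 = 31329 ≡ 5 (mod 191)
177^4 = (177^2)^2 ≡ 5^2 = 25 ≡ 25 (mod 191)
177^8 = (177^4)^2 ≡ 25^2 = 625 ≡ 52 (mod 191)
177^16 = (177^8)^2 ≡ 52^2 = 2704 ≡ 30 (mod 191)
177^18 = 177^16 · 177^2 ≡ 30 · 5 ≡ 150 (mod 191).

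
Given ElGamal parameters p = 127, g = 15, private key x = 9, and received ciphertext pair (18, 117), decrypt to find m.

47

Shared mask s = c₁^x mod p = 18^9 mod 127.
18^1 ≡ 18 (mod 127)
18^2 = (18^1)^2 ≡ 18^2 = 324 ≡ 70 (mod 127)
18^4 = (18^2)^2 ≡ 70^2 = 4900 ≡ 74 (mod 127)
18^8 = (18^4)^2 ≡ 74^2 = 5476 ≡ 15 (mod 127)
18^9 = 18^8 · 18^1 ≡ 15 · 18 ≡ 16 (mod 127).
So s = 16; s⁻¹ ≡ 8 (mod 127).
m = c₂ · s⁻¹ mod 127 = 117 · 8 mod 127 = 47.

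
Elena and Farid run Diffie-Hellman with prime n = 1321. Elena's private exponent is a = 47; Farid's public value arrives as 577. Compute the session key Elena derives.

261

Shared key K = 577^47 mod 1321.
577^1 ≡ 577 (mod 1321)
577^2 = (577^1)^2 ≡ 577^2 = 332929 ≡ 37 (mod 1321)
577^4 = (577^2)^2 ≡ 37^2 = 1369 ≡ 48 (mod 1321)
577^8 = (577^4)^2 ≡ 48^2 = 2304 ≡ 983 (mod 1321)
577^16 = (577^8)^2 ≡ 983^2 = 966289 ≡ 638 (mod 1321)
577^32 = (577^16)^2 ≡ 638^2 = 407044 ≡ 176 (mod 1321)
577^47 = 577^32 · 577^8 · 577^4 · 577^2 · 577^1 ≡ 176 · 983 · 48 · 37 · 577 ≡ 261 (mod 1321).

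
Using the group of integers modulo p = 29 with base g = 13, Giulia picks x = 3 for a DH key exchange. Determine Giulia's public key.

22

Public value = 13^3 mod 29.
13^1 ≡ 13 (mod 29)
13^2 = (13^1)^2 ≡ 13^2 = 169 ≡ 24 (mod 29)
13^3 = 13^2 · 13^1 ≡ 24 · 13 ≡ 22 (mod 29).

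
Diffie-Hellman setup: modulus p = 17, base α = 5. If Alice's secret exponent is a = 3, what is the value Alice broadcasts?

Public value = 5^3 mod 17.
5^1 ≡ 5 (mod 17)
5^2 = (5^1)^2 ≡ 5^2 = 25 ≡ 8 (mod 17)
5^3 = 5^2 · 5^1 ≡ 8 · 5 ≡ 6 (mod 17).

6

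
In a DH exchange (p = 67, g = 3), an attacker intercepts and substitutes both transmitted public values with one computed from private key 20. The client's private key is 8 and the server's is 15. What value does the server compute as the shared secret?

40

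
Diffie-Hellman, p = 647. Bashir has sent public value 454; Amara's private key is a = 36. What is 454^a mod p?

587

Shared key K = 454^36 mod 647.
454^1 ≡ 454 (mod 647)
454^2 = (454^1)^2 ≡ 454^2 = 206116 ≡ 370 (mod 647)
454^4 = (454^2)^2 ≡ 370^2 = 136900 ≡ 383 (mod 647)
454^8 = (454^4)^2 ≡ 383^2 = 146689 ≡ 467 (mod 647)
454^16 = (454^8)^2 ≡ 467^2 = 218089 ≡ 50 (mod 647)
454^32 = (454^16)^2 ≡ 50^2 = 2500 ≡ 559 (mod 647)
454^36 = 454^32 · 454^4 ≡ 559 · 383 ≡ 587 (mod 647).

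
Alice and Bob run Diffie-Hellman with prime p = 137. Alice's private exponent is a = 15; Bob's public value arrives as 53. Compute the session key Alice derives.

Shared key K = 53^15 mod 137.
53^1 ≡ 53 (mod 137)
53^2 = (53^1)^2 ≡ 53^2 = 2809 ≡ 69 (mod 137)
53^4 = (53^2)^2 ≡ 69^2 = 4761 ≡ 103 (mod 137)
53^8 = (53^4)^2 ≡ 103^2 = 10609 ≡ 60 (mod 137)
53^15 = 53^8 · 53^4 · 53^2 · 53^1 ≡ 60 · 103 · 69 · 53 ≡ 55 (mod 137).

55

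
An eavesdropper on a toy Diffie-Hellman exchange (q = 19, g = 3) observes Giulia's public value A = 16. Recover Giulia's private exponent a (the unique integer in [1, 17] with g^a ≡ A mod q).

Try successive powers of 3 modulo 19:
3^1 ≡ 3
3^2 ≡ 9
3^3 ≡ 8
3^4 ≡ 5
3^5 ≡ 15
3^6 ≡ 7
3^7 ≡ 2
3^8 ≡ 6
3^9 ≡ 18
3^10 ≡ 16
Found: a = 10.

10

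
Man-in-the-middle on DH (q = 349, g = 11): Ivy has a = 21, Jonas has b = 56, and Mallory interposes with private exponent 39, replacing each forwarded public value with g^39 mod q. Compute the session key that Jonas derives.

Jonas receives Mallory's public value M = 11^39 mod 349 instead of the honest one.
11^1 ≡ 11 (mod 349)
11^2 = (11^1)^2 ≡ 11^2 = 121 ≡ 121 (mod 349)
11^4 = (11^2)^2 ≡ 121^2 = 14641 ≡ 332 (mod 349)
11^8 = (11^4)^2 ≡ 332^2 = 110224 ≡ 289 (mod 349)
11^16 = (11^8)^2 ≡ 289^2 = 83521 ≡ 110 (mod 349)
11^32 = (11^16)^2 ≡ 110^2 = 12100 ≡ 234 (mod 349)
11^39 = 11^32 · 11^4 · 11^2 · 11^1 ≡ 234 · 332 · 121 · 11 ≡ 310 (mod 349).
So M = 310. Jonas computes K = M^56 mod 349.
310^1 ≡ 310 (mod 349)
310^2 = (310^1)^2 ≡ 310^2 = 96100 ≡ 125 (mod 349)
310^4 = (310^2)^2 ≡ 125^2 = 15625 ≡ 269 (mod 349)
310^8 = (310^4)^2 ≡ 269^2 = 72361 ≡ 118 (mod 349)
310^16 = (310^8)^2 ≡ 118^2 = 13924 ≡ 313 (mod 349)
310^32 = (310^16)^2 ≡ 313^2 = 97969 ≡ 249 (mod 349)
310^56 = 310^32 · 310^16 · 310^8 ≡ 249 · 313 · 118 ≡ 67 (mod 349).

67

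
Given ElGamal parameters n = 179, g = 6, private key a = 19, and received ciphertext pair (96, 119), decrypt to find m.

108

Shared mask s = c₁^a mod n = 96^19 mod 179.
96^1 ≡ 96 (mod 179)
96^2 = (96^1)^2 ≡ 96^2 = 9216 ≡ 87 (mod 179)
96^4 = (96^2)^2 ≡ 87^2 = 7569 ≡ 51 (mod 179)
96^8 = (96^4)^2 ≡ 51^2 = 2601 ≡ 95 (mod 179)
96^16 = (96^8)^2 ≡ 95^2 = 9025 ≡ 75 (mod 179)
96^19 = 96^16 · 96^2 · 96^1 ≡ 75 · 87 · 96 ≡ 79 (mod 179).
So s = 79; s⁻¹ ≡ 34 (mod 179).
m = c₂ · s⁻¹ mod 179 = 119 · 34 mod 179 = 108.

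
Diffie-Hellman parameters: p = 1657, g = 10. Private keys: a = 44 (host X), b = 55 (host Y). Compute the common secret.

Host Y sends B = g^b mod p = 10^55 mod 1657.
10^1 ≡ 10 (mod 1657)
10^2 = (10^1)^2 ≡ 10^2 = 100 ≡ 100 (mod 1657)
10^4 = (10^2)^2 ≡ 100^2 = 10000 ≡ 58 (mod 1657)
10^8 = (10^4)^2 ≡ 58^2 = 3364 ≡ 50 (mod 1657)
10^16 = (10^8)^2 ≡ 50^2 = 2500 ≡ 843 (mod 1657)
10^32 = (10^16)^2 ≡ 843^2 = 710649 ≡ 1453 (mod 1657)
10^55 = 10^32 · 10^16 · 10^4 · 10^2 · 10^1 ≡ 1453 · 843 · 58 · 100 · 10 ≡ 123 (mod 1657).
So B = 123. Host X then computes K = B^a mod p = 123^44 mod 1657.
123^1 ≡ 123 (mod 1657)
123^2 = (123^1)^2 ≡ 123^2 = 15129 ≡ 216 (mod 1657)
123^4 = (123^2)^2 ≡ 216^2 = 46656 ≡ 260 (mod 1657)
123^8 = (123^4)^2 ≡ 260^2 = 67600 ≡ 1320 (mod 1657)
123^16 = (123^8)^2 ≡ 1320^2 = 1742400 ≡ 893 (mod 1657)
123^32 = (123^16)^2 ≡ 893^2 = 797449 ≡ 432 (mod 1657)
123^44 = 123^32 · 123^8 · 123^4 ≡ 432 · 1320 · 260 ≡ 668 (mod 1657).

668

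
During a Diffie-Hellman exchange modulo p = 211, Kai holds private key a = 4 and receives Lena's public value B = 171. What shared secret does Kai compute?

148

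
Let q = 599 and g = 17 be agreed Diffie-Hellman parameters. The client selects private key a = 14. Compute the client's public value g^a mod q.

306

Public value = 17^14 mod 599.
17^1 ≡ 17 (mod 599)
17^2 = (17^1)^2 ≡ 17^2 = 289 ≡ 289 (mod 599)
17^4 = (17^2)^2 ≡ 289^2 = 83521 ≡ 260 (mod 599)
17^8 = (17^4)^2 ≡ 260^2 = 67600 ≡ 512 (mod 599)
17^14 = 17^8 · 17^4 · 17^2 ≡ 512 · 260 · 289 ≡ 306 (mod 599).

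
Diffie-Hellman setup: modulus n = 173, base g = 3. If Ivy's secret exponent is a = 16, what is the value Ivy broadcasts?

169

Public value = 3^16 mod 173.
3^1 ≡ 3 (mod 173)
3^2 = (3^1)^2 ≡ 3^2 = 9 ≡ 9 (mod 173)
3^4 = (3^2)^2 ≡ 9^2 = 81 ≡ 81 (mod 173)
3^8 = (3^4)^2 ≡ 81^2 = 6561 ≡ 160 (mod 173)
3^16 = (3^8)^2 ≡ 160^2 = 25600 ≡ 169 (mod 173)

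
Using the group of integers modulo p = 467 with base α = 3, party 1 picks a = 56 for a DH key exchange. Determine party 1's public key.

Public value = 3^56 mod 467.
3^1 ≡ 3 (mod 467)
3^2 = (3^1)^2 ≡ 3^2 = 9 ≡ 9 (mod 467)
3^4 = (3^2)^2 ≡ 9^2 = 81 ≡ 81 (mod 467)
3^8 = (3^4)^2 ≡ 81^2 = 6561 ≡ 23 (mod 467)
3^16 = (3^8)^2 ≡ 23^2 = 529 ≡ 62 (mod 467)
3^32 = (3^16)^2 ≡ 62^2 = 3844 ≡ 108 (mod 467)
3^56 = 3^32 · 3^16 · 3^8 ≡ 108 · 62 · 23 ≡ 365 (mod 467).

365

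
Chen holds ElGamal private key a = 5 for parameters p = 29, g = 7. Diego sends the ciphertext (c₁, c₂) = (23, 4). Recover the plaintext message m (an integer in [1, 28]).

Shared mask s = c₁^a mod p = 23^5 mod 29.
23^1 ≡ 23 (mod 29)
23^2 = (23^1)^2 ≡ 23^2 = 529 ≡ 7 (mod 29)
23^4 = (23^2)^2 ≡ 7^2 = 49 ≡ 20 (mod 29)
23^5 = 23^4 · 23^1 ≡ 20 · 23 ≡ 25 (mod 29).
So s = 25; s⁻¹ ≡ 7 (mod 29).
m = c₂ · s⁻¹ mod 29 = 4 · 7 mod 29 = 28.

28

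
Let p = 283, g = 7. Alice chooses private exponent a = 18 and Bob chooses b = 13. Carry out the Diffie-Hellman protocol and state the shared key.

Bob sends B = g^b mod p = 7^13 mod 283.
7^1 ≡ 7 (mod 283)
7^2 = (7^1)^2 ≡ 7^2 = 49 ≡ 49 (mod 283)
7^4 = (7^2)^2 ≡ 49^2 = 2401 ≡ 137 (mod 283)
7^8 = (7^4)^2 ≡ 137^2 = 18769 ≡ 91 (mod 283)
7^13 = 7^8 · 7^4 · 7^1 ≡ 91 · 137 · 7 ≡ 105 (mod 283).
So B = 105. Alice then computes K = B^a mod p = 105^18 mod 283.
105^1 ≡ 105 (mod 283)
105^2 = (105^1)^2 ≡ 105^2 = 11025 ≡ 271 (mod 283)
105^4 = (105^2)^2 ≡ 271^2 = 73441 ≡ 144 (mod 283)
105^8 = (105^4)^2 ≡ 144^2 = 20736 ≡ 77 (mod 283)
105^16 = (105^8)^2 ≡ 77^2 = 5929 ≡ 269 (mod 283)
105^18 = 105^16 · 105^2 ≡ 269 · 271 ≡ 168 (mod 283).

168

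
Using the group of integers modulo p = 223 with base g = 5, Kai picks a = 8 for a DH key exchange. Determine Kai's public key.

Public value = 5^8 mod 223.
5^1 ≡ 5 (mod 223)
5^2 = (5^1)^2 ≡ 5^2 = 25 ≡ 25 (mod 223)
5^4 = (5^2)^2 ≡ 25^2 = 625 ≡ 179 (mod 223)
5^8 = (5^4)^2 ≡ 179^2 = 32041 ≡ 152 (mod 223)

152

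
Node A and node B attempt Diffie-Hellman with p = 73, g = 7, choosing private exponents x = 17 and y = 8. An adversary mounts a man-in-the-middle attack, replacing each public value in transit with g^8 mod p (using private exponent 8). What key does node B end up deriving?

8

Node B receives an adversary's public value M = 7^8 mod 73 instead of the honest one.
7^1 ≡ 7 (mod 73)
7^2 = (7^1)^2 ≡ 7^2 = 49 ≡ 49 (mod 73)
7^4 = (7^2)^2 ≡ 49^2 = 2401 ≡ 65 (mod 73)
7^8 = (7^4)^2 ≡ 65^2 = 4225 ≡ 64 (mod 73)
So M = 64. Node B computes K = M^8 mod 73.
64^1 ≡ 64 (mod 73)
64^2 = (64^1)^2 ≡ 64^2 = 4096 ≡ 8 (mod 73)
64^4 = (64^2)^2 ≡ 8^2 = 64 ≡ 64 (mod 73)
64^8 = (64^4)^2 ≡ 64^2 = 4096 ≡ 8 (mod 73)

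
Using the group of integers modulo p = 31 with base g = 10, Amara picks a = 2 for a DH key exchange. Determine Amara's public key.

Public value = 10^2 (mod 31).
10^1 ≡ 10 (mod 31)
10^2 = (10^1)^2 ≡ 10^2 = 100 ≡ 7 (mod 31)

7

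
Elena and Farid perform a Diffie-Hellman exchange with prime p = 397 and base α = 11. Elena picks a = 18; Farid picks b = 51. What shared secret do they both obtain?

Farid sends B = α^b mod p = 11^51 mod 397.
11^1 ≡ 11 (mod 397)
11^2 = (11^1)^2 ≡ 11^2 = 121 ≡ 121 (mod 397)
11^4 = (11^2)^2 ≡ 121^2 = 14641 ≡ 349 (mod 397)
11^8 = (11^4)^2 ≡ 349^2 = 121801 ≡ 319 (mod 397)
11^16 = (11^8)^2 ≡ 319^2 = 101761 ≡ 129 (mod 397)
11^32 = (11^16)^2 ≡ 129^2 = 16641 ≡ 364 (mod 397)
11^51 = 11^32 · 11^16 · 11^2 · 11^1 ≡ 364 · 129 · 121 · 11 ≡ 314 (mod 397).
So B = 314. Elena then computes K = B^a mod p = 314^18 mod 397.
314^1 ≡ 314 (mod 397)
314^2 = (314^1)^2 ≡ 314^2 = 98596 ≡ 140 (mod 397)
314^4 = (314^2)^2 ≡ 140^2 = 19600 ≡ 147 (mod 397)
314^8 = (314^4)^2 ≡ 147^2 = 21609 ≡ 171 (mod 397)
314^16 = (314^8)^2 ≡ 171^2 = 29241 ≡ 260 (mod 397)
314^18 = 314^16 · 314^2 ≡ 260 · 140 ≡ 273 (mod 397).

273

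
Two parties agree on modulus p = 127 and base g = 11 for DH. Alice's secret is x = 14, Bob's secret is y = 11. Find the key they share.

22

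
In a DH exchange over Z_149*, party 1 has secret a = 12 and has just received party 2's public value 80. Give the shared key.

Shared key K = 80^12 mod 149.
80^1 ≡ 80 (mod 149)
80^2 = (80^1)^2 ≡ 80^2 = 6400 ≡ 142 (mod 149)
80^4 = (80^2)^2 ≡ 142^2 = 20164 ≡ 49 (mod 149)
80^8 = (80^4)^2 ≡ 49^2 = 2401 ≡ 17 (mod 149)
80^12 = 80^8 · 80^4 ≡ 17 · 49 ≡ 88 (mod 149).

88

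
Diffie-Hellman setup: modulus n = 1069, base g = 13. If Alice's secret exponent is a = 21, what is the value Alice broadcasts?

156

Public value = 13^21 (mod 1069).
13^1 ≡ 13 (mod 1069)
13^2 = (13^1)^2 ≡ 13^2 = 169 ≡ 169 (mod 1069)
13^4 = (13^2)^2 ≡ 169^2 = 28561 ≡ 767 (mod 1069)
13^8 = (13^4)^2 ≡ 767^2 = 588289 ≡ 339 (mod 1069)
13^16 = (13^8)^2 ≡ 339^2 = 114921 ≡ 538 (mod 1069)
13^21 = 13^16 · 13^4 · 13^1 ≡ 538 · 767 · 13 ≡ 156 (mod 1069).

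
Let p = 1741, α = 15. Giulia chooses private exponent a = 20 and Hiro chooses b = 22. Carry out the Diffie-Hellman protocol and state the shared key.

1442

Giulia sends A = α^a mod p = 15^20 mod 1741.
15^1 ≡ 15 (mod 1741)
15^2 = (15^1)^2 ≡ 15^2 = 225 ≡ 225 (mod 1741)
15^4 = (15^2)^2 ≡ 225^2 = 50625 ≡ 136 (mod 1741)
15^8 = (15^4)^2 ≡ 136^2 = 18496 ≡ 1086 (mod 1741)
15^16 = (15^8)^2 ≡ 1086^2 = 1179396 ≡ 739 (mod 1741)
15^20 = 15^16 · 15^4 ≡ 739 · 136 ≡ 1267 (mod 1741).
So A = 1267. Hiro then computes K = A^b mod p = 1267^22 mod 1741.
1267^1 ≡ 1267 (mod 1741)
1267^2 = (1267^1)^2 ≡ 1267^2 = 1605289 ≡ 87 (mod 1741)
1267^4 = (1267^2)^2 ≡ 87^2 = 7569 ≡ 605 (mod 1741)
1267^8 = (1267^4)^2 ≡ 605^2 = 366025 ≡ 415 (mod 1741)
1267^16 = (1267^8)^2 ≡ 415^2 = 172225 ≡ 1607 (mod 1741)
1267^22 = 1267^16 · 1267^4 · 1267^2 ≡ 1607 · 605 · 87 ≡ 1442 (mod 1741).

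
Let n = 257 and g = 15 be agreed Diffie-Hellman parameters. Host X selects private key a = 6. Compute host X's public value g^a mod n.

128

Public value = 15^6 mod 257.
15^1 ≡ 15 (mod 257)
15^2 = (15^1)^2 ≡ 15^2 = 225 ≡ 225 (mod 257)
15^4 = (15^2)^2 ≡ 225^2 = 50625 ≡ 253 (mod 257)
15^6 = 15^4 · 15^2 ≡ 253 · 225 ≡ 128 (mod 257).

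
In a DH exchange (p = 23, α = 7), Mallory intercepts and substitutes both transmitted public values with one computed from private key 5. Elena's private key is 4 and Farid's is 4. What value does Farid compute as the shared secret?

Farid receives Mallory's public value M = 7^5 mod 23 instead of the honest one.
7^1 ≡ 7 (mod 23)
7^2 = (7^1)^2 ≡ 7^2 = 49 ≡ 3 (mod 23)
7^4 = (7^2)^2 ≡ 3^2 = 9 ≡ 9 (mod 23)
7^5 = 7^4 · 7^1 ≡ 9 · 7 ≡ 17 (mod 23).
So M = 17. Farid computes K = M^4 mod 23.
17^1 ≡ 17 (mod 23)
17^2 = (17^1)^2 ≡ 17^2 = 289 ≡ 13 (mod 23)
17^4 = (17^2)^2 ≡ 13^2 = 169 ≡ 8 (mod 23)

8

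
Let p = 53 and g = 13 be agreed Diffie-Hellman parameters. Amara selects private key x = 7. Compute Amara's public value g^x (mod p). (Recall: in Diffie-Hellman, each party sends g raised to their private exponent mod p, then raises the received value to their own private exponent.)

15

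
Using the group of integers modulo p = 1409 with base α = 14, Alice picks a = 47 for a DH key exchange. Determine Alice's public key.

729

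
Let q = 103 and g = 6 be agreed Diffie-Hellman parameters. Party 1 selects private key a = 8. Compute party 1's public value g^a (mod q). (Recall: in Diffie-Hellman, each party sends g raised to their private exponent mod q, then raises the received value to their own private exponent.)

Public value = 6^8 (mod 103).
6^1 ≡ 6 (mod 103)
6^2 = (6^1)^2 ≡ 6^2 = 36 ≡ 36 (mod 103)
6^4 = (6^2)^2 ≡ 36^2 = 1296 ≡ 60 (mod 103)
6^8 = (6^4)^2 ≡ 60^2 = 3600 ≡ 98 (mod 103)

98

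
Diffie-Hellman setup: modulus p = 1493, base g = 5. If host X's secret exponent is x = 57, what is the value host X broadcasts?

577

Public value = 5^57 mod 1493.
5^1 ≡ 5 (mod 1493)
5^2 = (5^1)^2 ≡ 5^2 = 25 ≡ 25 (mod 1493)
5^4 = (5^2)^2 ≡ 25^2 = 625 ≡ 625 (mod 1493)
5^8 = (5^4)^2 ≡ 625^2 = 390625 ≡ 952 (mod 1493)
5^16 = (5^8)^2 ≡ 952^2 = 906304 ≡ 53 (mod 1493)
5^32 = (5^16)^2 ≡ 53^2 = 2809 ≡ 1316 (mod 1493)
5^57 = 5^32 · 5^16 · 5^8 · 5^1 ≡ 1316 · 53 · 952 · 5 ≡ 577 (mod 1493).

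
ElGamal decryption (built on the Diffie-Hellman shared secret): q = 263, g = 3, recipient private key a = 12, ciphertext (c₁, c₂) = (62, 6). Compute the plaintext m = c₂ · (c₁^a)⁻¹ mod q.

178

Shared mask s = c₁^a mod q = 62^12 mod 263.
62^1 ≡ 62 (mod 263)
62^2 = (62^1)^2 ≡ 62^2 = 3844 ≡ 162 (mod 263)
62^4 = (62^2)^2 ≡ 162^2 = 26244 ≡ 207 (mod 263)
62^8 = (62^4)^2 ≡ 207^2 = 42849 ≡ 243 (mod 263)
62^12 = 62^8 · 62^4 ≡ 243 · 207 ≡ 68 (mod 263).
So s = 68; s⁻¹ ≡ 205 (mod 263).
m = c₂ · s⁻¹ mod 263 = 6 · 205 mod 263 = 178.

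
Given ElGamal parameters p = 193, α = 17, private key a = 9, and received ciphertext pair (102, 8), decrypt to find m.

Shared mask s = c₁^a mod p = 102^9 mod 193.
102^1 ≡ 102 (mod 193)
102^2 = (102^1)^2 ≡ 102^2 = 10404 ≡ 175 (mod 193)
102^4 = (102^2)^2 ≡ 175^2 = 30625 ≡ 131 (mod 193)
102^8 = (102^4)^2 ≡ 131^2 = 17161 ≡ 177 (mod 193)
102^9 = 102^8 · 102^1 ≡ 177 · 102 ≡ 105 (mod 193).
So s = 105; s⁻¹ ≡ 125 (mod 193).
m = c₂ · s⁻¹ mod 193 = 8 · 125 mod 193 = 35.

35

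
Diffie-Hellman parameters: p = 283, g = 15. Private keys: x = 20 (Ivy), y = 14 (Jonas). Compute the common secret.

Ivy sends A = g^x mod p = 15^20 mod 283.
15^1 ≡ 15 (mod 283)
15^2 = (15^1)^2 ≡ 15^2 = 225 ≡ 225 (mod 283)
15^4 = (15^2)^2 ≡ 225^2 = 50625 ≡ 251 (mod 283)
15^8 = (15^4)^2 ≡ 251^2 = 63001 ≡ 175 (mod 283)
15^16 = (15^8)^2 ≡ 175^2 = 30625 ≡ 61 (mod 283)
15^20 = 15^16 · 15^4 ≡ 61 · 251 ≡ 29 (mod 283).
So A = 29. Jonas then computes K = A^y mod p = 29^14 mod 283.
29^1 ≡ 29 (mod 283)
29^2 = (29^1)^2 ≡ 29^2 = 841 ≡ 275 (mod 283)
29^4 = (29^2)^2 ≡ 275^2 = 75625 ≡ 64 (mod 283)
29^8 = (29^4)^2 ≡ 64^2 = 4096 ≡ 134 (mod 283)
29^14 = 29^8 · 29^4 · 29^2 ≡ 134 · 64 · 275 ≡ 161 (mod 283).

161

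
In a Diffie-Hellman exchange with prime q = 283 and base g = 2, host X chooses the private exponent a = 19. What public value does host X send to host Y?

Public value = 2^19 mod 283.
2^1 ≡ 2 (mod 283)
2^2 = (2^1)^2 ≡ 2^2 = 4 ≡ 4 (mod 283)
2^4 = (2^2)^2 ≡ 4^2 = 16 ≡ 16 (mod 283)
2^8 = (2^4)^2 ≡ 16^2 = 256 ≡ 256 (mod 283)
2^16 = (2^8)^2 ≡ 256^2 = 65536 ≡ 163 (mod 283)
2^19 = 2^16 · 2^2 · 2^1 ≡ 163 · 4 · 2 ≡ 172 (mod 283).

172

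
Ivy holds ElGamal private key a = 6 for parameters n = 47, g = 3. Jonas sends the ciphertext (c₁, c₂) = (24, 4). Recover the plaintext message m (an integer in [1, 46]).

21

Shared mask s = c₁^a mod n = 24^6 mod 47.
24^1 ≡ 24 (mod 47)
24^2 = (24^1)^2 ≡ 24^2 = 576 ≡ 12 (mod 47)
24^4 = (24^2)^2 ≡ 12^2 = 144 ≡ 3 (mod 47)
24^6 = 24^4 · 24^2 ≡ 3 · 12 ≡ 36 (mod 47).
So s = 36; s⁻¹ ≡ 17 (mod 47).
m = c₂ · s⁻¹ mod 47 = 4 · 17 mod 47 = 21.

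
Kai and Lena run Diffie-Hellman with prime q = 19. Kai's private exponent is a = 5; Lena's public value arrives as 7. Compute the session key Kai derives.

11

Shared key K = 7^5 mod 19.
7^1 ≡ 7 (mod 19)
7^2 = (7^1)^2 ≡ 7^2 = 49 ≡ 11 (mod 19)
7^4 = (7^2)^2 ≡ 11^2 = 121 ≡ 7 (mod 19)
7^5 = 7^4 · 7^1 ≡ 7 · 7 ≡ 11 (mod 19).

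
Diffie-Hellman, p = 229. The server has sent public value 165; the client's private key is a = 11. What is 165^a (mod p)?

53

Shared key K = 165^11 mod 229.
165^1 ≡ 165 (mod 229)
165^2 = (165^1)^2 ≡ 165^2 = 27225 ≡ 203 (mod 229)
165^4 = (165^2)^2 ≡ 203^2 = 41209 ≡ 218 (mod 229)
165^8 = (165^4)^2 ≡ 218^2 = 47524 ≡ 121 (mod 229)
165^11 = 165^8 · 165^2 · 165^1 ≡ 121 · 203 · 165 ≡ 53 (mod 229).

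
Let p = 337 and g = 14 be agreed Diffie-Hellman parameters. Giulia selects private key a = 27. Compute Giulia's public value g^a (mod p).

39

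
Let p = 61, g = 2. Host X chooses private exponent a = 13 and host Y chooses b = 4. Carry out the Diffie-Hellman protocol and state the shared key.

Host Y sends B = g^b mod p = 2^4 mod 61.
2^1 ≡ 2 (mod 61)
2^2 = (2^1)^2 ≡ 2^2 = 4 ≡ 4 (mod 61)
2^4 = (2^2)^2 ≡ 4^2 = 16 ≡ 16 (mod 61)
So B = 16. Host X then computes K = B^a mod p = 16^13 mod 61.
16^1 ≡ 16 (mod 61)
16^2 = (16^1)^2 ≡ 16^2 = 256 ≡ 12 (mod 61)
16^4 = (16^2)^2 ≡ 12^2 = 144 ≡ 22 (mod 61)
16^8 = (16^4)^2 ≡ 22^2 = 484 ≡ 57 (mod 61)
16^13 = 16^8 · 16^4 · 16^1 ≡ 57 · 22 · 16 ≡ 56 (mod 61).

56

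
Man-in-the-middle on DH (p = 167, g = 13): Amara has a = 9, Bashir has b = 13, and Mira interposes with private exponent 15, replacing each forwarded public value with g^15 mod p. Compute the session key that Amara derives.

86

Amara receives Mira's public value M = 13^15 mod 167 instead of the honest one.
13^1 ≡ 13 (mod 167)
13^2 = (13^1)^2 ≡ 13^2 = 169 ≡ 2 (mod 167)
13^4 = (13^2)^2 ≡ 2^2 = 4 ≡ 4 (mod 167)
13^8 = (13^4)^2 ≡ 4^2 = 16 ≡ 16 (mod 167)
13^15 = 13^8 · 13^4 · 13^2 · 13^1 ≡ 16 · 4 · 2 · 13 ≡ 161 (mod 167).
So M = 161. Amara computes K = M^9 mod 167.
161^1 ≡ 161 (mod 167)
161^2 = (161^1)^2 ≡ 161^2 = 25921 ≡ 36 (mod 167)
161^4 = (161^2)^2 ≡ 36^2 = 1296 ≡ 127 (mod 167)
161^8 = (161^4)^2 ≡ 127^2 = 16129 ≡ 97 (mod 167)
161^9 = 161^8 · 161^1 ≡ 97 · 161 ≡ 86 (mod 167).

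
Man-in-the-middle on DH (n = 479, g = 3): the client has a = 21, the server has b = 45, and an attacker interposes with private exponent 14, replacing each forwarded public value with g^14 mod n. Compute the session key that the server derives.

320

The server receives an attacker's public value M = 3^14 mod 479 instead of the honest one.
3^1 ≡ 3 (mod 479)
3^2 = (3^1)^2 ≡ 3^2 = 9 ≡ 9 (mod 479)
3^4 = (3^2)^2 ≡ 9^2 = 81 ≡ 81 (mod 479)
3^8 = (3^4)^2 ≡ 81^2 = 6561 ≡ 334 (mod 479)
3^14 = 3^8 · 3^4 · 3^2 ≡ 334 · 81 · 9 ≡ 154 (mod 479).
So M = 154. The server computes K = M^45 mod 479.
154^1 ≡ 154 (mod 479)
154^2 = (154^1)^2 ≡ 154^2 = 23716 ≡ 245 (mod 479)
154^4 = (154^2)^2 ≡ 245^2 = 60025 ≡ 150 (mod 479)
154^8 = (154^4)^2 ≡ 150^2 = 22500 ≡ 466 (mod 479)
154^16 = (154^8)^2 ≡ 466^2 = 217156 ≡ 169 (mod 479)
154^32 = (154^16)^2 ≡ 169^2 = 28561 ≡ 300 (mod 479)
154^45 = 154^32 · 154^8 · 154^4 · 154^1 ≡ 300 · 466 · 150 · 154 ≡ 320 (mod 479).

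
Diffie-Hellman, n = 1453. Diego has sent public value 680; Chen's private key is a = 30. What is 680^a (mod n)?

Shared key K = 680^30 mod 1453.
680^1 ≡ 680 (mod 1453)
680^2 = (680^1)^2 ≡ 680^2 = 462400 ≡ 346 (mod 1453)
680^4 = (680^2)^2 ≡ 346^2 = 119716 ≡ 570 (mod 1453)
680^8 = (680^4)^2 ≡ 570^2 = 324900 ≡ 881 (mod 1453)
680^16 = (680^8)^2 ≡ 881^2 = 776161 ≡ 259 (mod 1453)
680^30 = 680^16 · 680^8 · 680^4 · 680^2 ≡ 259 · 881 · 570 · 346 ≡ 744 (mod 1453).

744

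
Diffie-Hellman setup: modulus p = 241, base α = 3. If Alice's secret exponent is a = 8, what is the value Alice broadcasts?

54

Public value = 3^8 mod 241.
3^1 ≡ 3 (mod 241)
3^2 = (3^1)^2 ≡ 3^2 = 9 ≡ 9 (mod 241)
3^4 = (3^2)^2 ≡ 9^2 = 81 ≡ 81 (mod 241)
3^8 = (3^4)^2 ≡ 81^2 = 6561 ≡ 54 (mod 241)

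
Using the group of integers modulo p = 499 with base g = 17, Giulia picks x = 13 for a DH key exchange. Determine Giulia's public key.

295

Public value = 17^13 mod 499.
17^1 ≡ 17 (mod 499)
17^2 = (17^1)^2 ≡ 17^2 = 289 ≡ 289 (mod 499)
17^4 = (17^2)^2 ≡ 289^2 = 83521 ≡ 188 (mod 499)
17^8 = (17^4)^2 ≡ 188^2 = 35344 ≡ 414 (mod 499)
17^13 = 17^8 · 17^4 · 17^1 ≡ 414 · 188 · 17 ≡ 295 (mod 499).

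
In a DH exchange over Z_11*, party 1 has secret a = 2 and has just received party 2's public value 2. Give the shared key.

4

Shared key K = 2^2 mod 11.
2^1 ≡ 2 (mod 11)
2^2 = (2^1)^2 ≡ 2^2 = 4 ≡ 4 (mod 11)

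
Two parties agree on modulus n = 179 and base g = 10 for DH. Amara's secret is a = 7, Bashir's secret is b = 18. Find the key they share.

Bashir sends B = g^b mod n = 10^18 mod 179.
10^1 ≡ 10 (mod 179)
10^2 = (10^1)^2 ≡ 10^2 = 100 ≡ 100 (mod 179)
10^4 = (10^2)^2 ≡ 100^2 = 10000 ≡ 155 (mod 179)
10^8 = (10^4)^2 ≡ 155^2 = 24025 ≡ 39 (mod 179)
10^16 = (10^8)^2 ≡ 39^2 = 1521 ≡ 89 (mod 179)
10^18 = 10^16 · 10^2 ≡ 89 · 100 ≡ 129 (mod 179).
So B = 129. Amara then computes K = B^a mod n = 129^7 mod 179.
129^1 ≡ 129 (mod 179)
129^2 = (129^1)^2 ≡ 129^2 = 16641 ≡ 173 (mod 179)
129^4 = (129^2)^2 ≡ 173^2 = 29929 ≡ 36 (mod 179)
129^7 = 129^4 · 129^2 · 129^1 ≡ 36 · 173 · 129 ≡ 60 (mod 179).

60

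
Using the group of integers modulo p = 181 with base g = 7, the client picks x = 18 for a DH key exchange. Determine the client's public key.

Public value = 7^18 mod 181.
7^1 ≡ 7 (mod 181)
7^2 = (7^1)^2 ≡ 7^2 = 49 ≡ 49 (mod 181)
7^4 = (7^2)^2 ≡ 49^2 = 2401 ≡ 48 (mod 181)
7^8 = (7^4)^2 ≡ 48^2 = 2304 ≡ 132 (mod 181)
7^16 = (7^8)^2 ≡ 132^2 = 17424 ≡ 48 (mod 181)
7^18 = 7^16 · 7^2 ≡ 48 · 49 ≡ 180 (mod 181).

180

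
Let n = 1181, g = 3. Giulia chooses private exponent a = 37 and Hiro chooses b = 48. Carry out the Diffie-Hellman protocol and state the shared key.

Giulia sends A = g^a mod n = 3^37 mod 1181.
3^1 ≡ 3 (mod 1181)
3^2 = (3^1)^2 ≡ 3^2 = 9 ≡ 9 (mod 1181)
3^4 = (3^2)^2 ≡ 9^2 = 81 ≡ 81 (mod 1181)
3^8 = (3^4)^2 ≡ 81^2 = 6561 ≡ 656 (mod 1181)
3^16 = (3^8)^2 ≡ 656^2 = 430336 ≡ 452 (mod 1181)
3^32 = (3^16)^2 ≡ 452^2 = 204304 ≡ 1172 (mod 1181)
3^37 = 3^32 · 3^4 · 3^1 ≡ 1172 · 81 · 3 ≡ 175 (mod 1181).
So A = 175. Hiro then computes K = A^b mod n = 175^48 mod 1181.
175^1 ≡ 175 (mod 1181)
175^2 = (175^1)^2 ≡ 175^2 = 30625 ≡ 1100 (mod 1181)
175^4 = (175^2)^2 ≡ 1100^2 = 1210000 ≡ 656 (mod 1181)
175^8 = (175^4)^2 ≡ 656^2 = 430336 ≡ 452 (mod 1181)
175^16 = (175^8)^2 ≡ 452^2 = 204304 ≡ 1172 (mod 1181)
175^32 = (175^16)^2 ≡ 1172^2 = 1373584 ≡ 81 (mod 1181)
175^48 = 175^32 · 175^16 ≡ 81 · 1172 ≡ 452 (mod 1181).

452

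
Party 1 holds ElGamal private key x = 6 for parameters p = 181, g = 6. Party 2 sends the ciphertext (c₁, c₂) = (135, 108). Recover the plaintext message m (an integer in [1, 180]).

37

Shared mask s = c₁^x mod p = 135^6 mod 181.
135^1 ≡ 135 (mod 181)
135^2 = (135^1)^2 ≡ 135^2 = 18225 ≡ 125 (mod 181)
135^4 = (135^2)^2 ≡ 125^2 = 15625 ≡ 59 (mod 181)
135^6 = 135^4 · 135^2 ≡ 59 · 125 ≡ 135 (mod 181).
So s = 135; s⁻¹ ≡ 59 (mod 181).
m = c₂ · s⁻¹ mod 181 = 108 · 59 mod 181 = 37.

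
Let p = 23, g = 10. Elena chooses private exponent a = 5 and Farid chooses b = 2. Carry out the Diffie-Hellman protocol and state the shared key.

16

Elena sends A = g^a mod p = 10^5 mod 23.
10^1 ≡ 10 (mod 23)
10^2 = (10^1)^2 ≡ 10^2 = 100 ≡ 8 (mod 23)
10^4 = (10^2)^2 ≡ 8^2 = 64 ≡ 18 (mod 23)
10^5 = 10^4 · 10^1 ≡ 18 · 10 ≡ 19 (mod 23).
So A = 19. Farid then computes K = A^b mod p = 19^2 mod 23.
19^1 ≡ 19 (mod 23)
19^2 = (19^1)^2 ≡ 19^2 = 361 ≡ 16 (mod 23)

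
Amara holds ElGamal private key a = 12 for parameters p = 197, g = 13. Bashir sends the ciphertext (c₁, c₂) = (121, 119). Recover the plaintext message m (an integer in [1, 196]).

2

Shared mask s = c₁^a mod p = 121^12 mod 197.
121^1 ≡ 121 (mod 197)
121^2 = (121^1)^2 ≡ 121^2 = 14641 ≡ 63 (mod 197)
121^4 = (121^2)^2 ≡ 63^2 = 3969 ≡ 29 (mod 197)
121^8 = (121^4)^2 ≡ 29^2 = 841 ≡ 53 (mod 197)
121^12 = 121^8 · 121^4 ≡ 53 · 29 ≡ 158 (mod 197).
So s = 158; s⁻¹ ≡ 101 (mod 197).
m = c₂ · s⁻¹ mod 197 = 119 · 101 mod 197 = 2.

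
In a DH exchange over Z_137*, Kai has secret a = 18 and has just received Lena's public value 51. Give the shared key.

Shared key K = 51^18 mod 137.
51^1 ≡ 51 (mod 137)
51^2 = (51^1)^2 ≡ 51^2 = 2601 ≡ 135 (mod 137)
51^4 = (51^2)^2 ≡ 135^2 = 18225 ≡ 4 (mod 137)
51^8 = (51^4)^2 ≡ 4^2 = 16 ≡ 16 (mod 137)
51^16 = (51^8)^2 ≡ 16^2 = 256 ≡ 119 (mod 137)
51^18 = 51^16 · 51^2 ≡ 119 · 135 ≡ 36 (mod 137).

36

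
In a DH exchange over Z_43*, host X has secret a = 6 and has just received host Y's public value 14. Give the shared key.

21

Shared key K = 14^6 mod 43.
14^1 ≡ 14 (mod 43)
14^2 = (14^1)^2 ≡ 14^2 = 196 ≡ 24 (mod 43)
14^4 = (14^2)^2 ≡ 24^2 = 576 ≡ 17 (mod 43)
14^6 = 14^4 · 14^2 ≡ 17 · 24 ≡ 21 (mod 43).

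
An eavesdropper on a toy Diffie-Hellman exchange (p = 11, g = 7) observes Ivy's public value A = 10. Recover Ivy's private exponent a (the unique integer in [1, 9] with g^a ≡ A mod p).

5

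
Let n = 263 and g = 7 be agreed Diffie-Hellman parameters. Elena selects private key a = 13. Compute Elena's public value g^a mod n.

30

Public value = 7^13 mod 263.
7^1 ≡ 7 (mod 263)
7^2 = (7^1)^2 ≡ 7^2 = 49 ≡ 49 (mod 263)
7^4 = (7^2)^2 ≡ 49^2 = 2401 ≡ 34 (mod 263)
7^8 = (7^4)^2 ≡ 34^2 = 1156 ≡ 104 (mod 263)
7^13 = 7^8 · 7^4 · 7^1 ≡ 104 · 34 · 7 ≡ 30 (mod 263).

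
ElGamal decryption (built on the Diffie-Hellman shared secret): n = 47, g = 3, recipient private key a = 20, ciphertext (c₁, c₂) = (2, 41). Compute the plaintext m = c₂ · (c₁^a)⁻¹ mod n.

46

Shared mask s = c₁^a mod n = 2^20 mod 47.
2^1 ≡ 2 (mod 47)
2^2 = (2^1)^2 ≡ 2^2 = 4 ≡ 4 (mod 47)
2^4 = (2^2)^2 ≡ 4^2 = 16 ≡ 16 (mod 47)
2^8 = (2^4)^2 ≡ 16^2 = 256 ≡ 21 (mod 47)
2^16 = (2^8)^2 ≡ 21^2 = 441 ≡ 18 (mod 47)
2^20 = 2^16 · 2^4 ≡ 18 · 16 ≡ 6 (mod 47).
So s = 6; s⁻¹ ≡ 8 (mod 47).
m = c₂ · s⁻¹ mod 47 = 41 · 8 mod 47 = 46.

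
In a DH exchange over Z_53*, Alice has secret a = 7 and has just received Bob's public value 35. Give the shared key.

Shared key K = 35^7 mod 53.
35^1 ≡ 35 (mod 53)
35^2 = (35^1)^2 ≡ 35^2 = 1225 ≡ 6 (mod 53)
35^4 = (35^2)^2 ≡ 6^2 = 36 ≡ 36 (mod 53)
35^7 = 35^4 · 35^2 · 35^1 ≡ 36 · 6 · 35 ≡ 34 (mod 53).

34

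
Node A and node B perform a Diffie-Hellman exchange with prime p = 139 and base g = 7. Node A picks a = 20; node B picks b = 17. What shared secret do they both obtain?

81

Node A sends A = g^a mod p = 7^20 mod 139.
7^1 ≡ 7 (mod 139)
7^2 = (7^1)^2 ≡ 7^2 = 49 ≡ 49 (mod 139)
7^4 = (7^2)^2 ≡ 49^2 = 2401 ≡ 38 (mod 139)
7^8 = (7^4)^2 ≡ 38^2 = 1444 ≡ 54 (mod 139)
7^16 = (7^8)^2 ≡ 54^2 = 2916 ≡ 136 (mod 139)
7^20 = 7^16 · 7^4 ≡ 136 · 38 ≡ 25 (mod 139).
So A = 25. Node B then computes K = A^b mod p = 25^17 mod 139.
25^1 ≡ 25 (mod 139)
25^2 = (25^1)^2 ≡ 25^2 = 625 ≡ 69 (mod 139)
25^4 = (25^2)^2 ≡ 69^2 = 4761 ≡ 35 (mod 139)
25^8 = (25^4)^2 ≡ 35^2 = 1225 ≡ 113 (mod 139)
25^16 = (25^8)^2 ≡ 113^2 = 12769 ≡ 120 (mod 139)
25^17 = 25^16 · 25^1 ≡ 120 · 25 ≡ 81 (mod 139).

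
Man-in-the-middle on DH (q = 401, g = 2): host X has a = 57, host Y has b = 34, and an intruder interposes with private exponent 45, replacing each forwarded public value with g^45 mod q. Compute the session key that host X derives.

Host X receives an intruder's public value M = 2^45 mod 401 instead of the honest one.
2^1 ≡ 2 (mod 401)
2^2 = (2^1)^2 ≡ 2^2 = 4 ≡ 4 (mod 401)
2^4 = (2^2)^2 ≡ 4^2 = 16 ≡ 16 (mod 401)
2^8 = (2^4)^2 ≡ 16^2 = 256 ≡ 256 (mod 401)
2^16 = (2^8)^2 ≡ 256^2 = 65536 ≡ 173 (mod 401)
2^32 = (2^16)^2 ≡ 173^2 = 29929 ≡ 255 (mod 401)
2^45 = 2^32 · 2^8 · 2^4 · 2^1 ≡ 255 · 256 · 16 · 2 ≡ 151 (mod 401).
So M = 151. Host X computes K = M^57 mod 401.
151^1 ≡ 151 (mod 401)
151^2 = (151^1)^2 ≡ 151^2 = 22801 ≡ 345 (mod 401)
151^4 = (151^2)^2 ≡ 345^2 = 119025 ≡ 329 (mod 401)
151^8 = (151^4)^2 ≡ 329^2 = 108241 ≡ 372 (mod 401)
151^16 = (151^8)^2 ≡ 372^2 = 138384 ≡ 39 (mod 401)
151^32 = (151^16)^2 ≡ 39^2 = 1521 ≡ 318 (mod 401)
151^57 = 151^32 · 151^16 · 151^8 · 151^1 ≡ 318 · 39 · 372 · 151 ≡ 275 (mod 401).

275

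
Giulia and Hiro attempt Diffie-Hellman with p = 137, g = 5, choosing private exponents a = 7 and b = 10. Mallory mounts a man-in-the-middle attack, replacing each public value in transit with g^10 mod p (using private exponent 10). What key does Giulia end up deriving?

112

Giulia receives Mallory's public value M = 5^10 mod 137 instead of the honest one.
5^1 ≡ 5 (mod 137)
5^2 = (5^1)^2 ≡ 5^2 = 25 ≡ 25 (mod 137)
5^4 = (5^2)^2 ≡ 25^2 = 625 ≡ 77 (mod 137)
5^8 = (5^4)^2 ≡ 77^2 = 5929 ≡ 38 (mod 137)
5^10 = 5^8 · 5^2 ≡ 38 · 25 ≡ 128 (mod 137).
So M = 128. Giulia computes K = M^7 mod 137.
128^1 ≡ 128 (mod 137)
128^2 = (128^1)^2 ≡ 128^2 = 16384 ≡ 81 (mod 137)
128^4 = (128^2)^2 ≡ 81^2 = 6561 ≡ 122 (mod 137)
128^7 = 128^4 · 128^2 · 128^1 ≡ 122 · 81 · 128 ≡ 112 (mod 137).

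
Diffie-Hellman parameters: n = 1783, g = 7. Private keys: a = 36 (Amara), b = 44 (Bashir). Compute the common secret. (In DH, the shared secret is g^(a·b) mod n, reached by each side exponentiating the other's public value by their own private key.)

Amara sends A = g^a mod n = 7^36 mod 1783.
7^1 ≡ 7 (mod 1783)
7^2 = (7^1)^2 ≡ 7^2 = 49 ≡ 49 (mod 1783)
7^4 = (7^2)^2 ≡ 49^2 = 2401 ≡ 618 (mod 1783)
7^8 = (7^4)^2 ≡ 618^2 = 381924 ≡ 362 (mod 1783)
7^16 = (7^8)^2 ≡ 362^2 = 131044 ≡ 885 (mod 1783)
7^32 = (7^16)^2 ≡ 885^2 = 783225 ≡ 488 (mod 1783)
7^36 = 7^32 · 7^4 ≡ 488 · 618 ≡ 257 (mod 1783).
So A = 257. Bashir then computes K = A^b mod n = 257^44 mod 1783.
257^1 ≡ 257 (mod 1783)
257^2 = (257^1)^2 ≡ 257^2 = 66049 ≡ 78 (mod 1783)
257^4 = (257^2)^2 ≡ 78^2 = 6084 ≡ 735 (mod 1783)
257^8 = (257^4)^2 ≡ 735^2 = 540225 ≡ 1759 (mod 1783)
257^16 = (257^8)^2 ≡ 1759^2 = 3094081 ≡ 576 (mod 1783)
257^32 = (257^16)^2 ≡ 576^2 = 331776 ≡ 138 (mod 1783)
257^44 = 257^32 · 257^8 · 257^4 ≡ 138 · 1759 · 735 ≡ 1258 (mod 1783).

1258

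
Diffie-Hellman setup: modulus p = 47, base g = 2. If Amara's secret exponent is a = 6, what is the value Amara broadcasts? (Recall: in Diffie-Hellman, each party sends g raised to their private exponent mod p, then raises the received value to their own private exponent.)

Public value = 2^6 mod 47.
2^1 ≡ 2 (mod 47)
2^2 = (2^1)^2 ≡ 2^2 = 4 ≡ 4 (mod 47)
2^4 = (2^2)^2 ≡ 4^2 = 16 ≡ 16 (mod 47)
2^6 = 2^4 · 2^2 ≡ 16 · 4 ≡ 17 (mod 47).

17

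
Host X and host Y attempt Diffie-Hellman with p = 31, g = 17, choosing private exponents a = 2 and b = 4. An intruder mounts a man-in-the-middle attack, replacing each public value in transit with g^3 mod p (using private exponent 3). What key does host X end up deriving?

8

Host X receives an intruder's public value M = 17^3 mod 31 instead of the honest one.
17^1 ≡ 17 (mod 31)
17^2 = (17^1)^2 ≡ 17^2 = 289 ≡ 10 (mod 31)
17^3 = 17^2 · 17^1 ≡ 10 · 17 ≡ 15 (mod 31).
So M = 15. Host X computes K = M^2 mod 31.
15^1 ≡ 15 (mod 31)
15^2 = (15^1)^2 ≡ 15^2 = 225 ≡ 8 (mod 31)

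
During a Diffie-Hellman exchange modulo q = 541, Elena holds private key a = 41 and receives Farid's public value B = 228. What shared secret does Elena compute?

Shared key K = 228^41 mod 541.
228^1 ≡ 228 (mod 541)
228^2 = (228^1)^2 ≡ 228^2 = 51984 ≡ 48 (mod 541)
228^4 = (228^2)^2 ≡ 48^2 = 2304 ≡ 140 (mod 541)
228^8 = (228^4)^2 ≡ 140^2 = 19600 ≡ 124 (mod 541)
228^16 = (228^8)^2 ≡ 124^2 = 15376 ≡ 228 (mod 541)
228^32 = (228^16)^2 ≡ 228^2 = 51984 ≡ 48 (mod 541)
228^41 = 228^32 · 228^8 · 228^1 ≡ 48 · 124 · 228 ≡ 228 (mod 541).

228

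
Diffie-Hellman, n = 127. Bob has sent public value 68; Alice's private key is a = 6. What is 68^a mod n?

Shared key K = 68^6 mod 127.
68^1 ≡ 68 (mod 127)
68^2 = (68^1)^2 ≡ 68^2 = 4624 ≡ 52 (mod 127)
68^4 = (68^2)^2 ≡ 52^2 = 2704 ≡ 37 (mod 127)
68^6 = 68^4 · 68^2 ≡ 37 · 52 ≡ 19 (mod 127).

19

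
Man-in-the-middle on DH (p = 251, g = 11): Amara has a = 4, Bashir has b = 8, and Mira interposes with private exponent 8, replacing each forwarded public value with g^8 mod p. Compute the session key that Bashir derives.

Bashir receives Mira's public value M = 11^8 mod 251 instead of the honest one.
11^1 ≡ 11 (mod 251)
11^2 = (11^1)^2 ≡ 11^2 = 121 ≡ 121 (mod 251)
11^4 = (11^2)^2 ≡ 121^2 = 14641 ≡ 83 (mod 251)
11^8 = (11^4)^2 ≡ 83^2 = 6889 ≡ 112 (mod 251)
So M = 112. Bashir computes K = M^8 mod 251.
112^1 ≡ 112 (mod 251)
112^2 = (112^1)^2 ≡ 112^2 = 12544 ≡ 245 (mod 251)
112^4 = (112^2)^2 ≡ 245^2 = 60025 ≡ 36 (mod 251)
112^8 = (112^4)^2 ≡ 36^2 = 1296 ≡ 41 (mod 251)

41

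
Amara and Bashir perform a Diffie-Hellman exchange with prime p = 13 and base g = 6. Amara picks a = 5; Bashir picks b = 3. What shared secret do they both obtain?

Amara sends A = g^a mod p = 6^5 mod 13.
6^1 ≡ 6 (mod 13)
6^2 = (6^1)^2 ≡ 6^2 = 36 ≡ 10 (mod 13)
6^4 = (6^2)^2 ≡ 10^2 = 100 ≡ 9 (mod 13)
6^5 = 6^4 · 6^1 ≡ 9 · 6 ≡ 2 (mod 13).
So A = 2. Bashir then computes K = A^b mod p = 2^3 mod 13.
2^1 ≡ 2 (mod 13)
2^2 = (2^1)^2 ≡ 2^2 = 4 ≡ 4 (mod 13)
2^3 = 2^2 · 2^1 ≡ 4 · 2 ≡ 8 (mod 13).

8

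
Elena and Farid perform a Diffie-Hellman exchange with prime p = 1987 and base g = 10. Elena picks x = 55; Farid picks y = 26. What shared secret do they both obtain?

439

Farid sends B = g^y mod p = 10^26 mod 1987.
10^1 ≡ 10 (mod 1987)
10^2 = (10^1)^2 ≡ 10^2 = 100 ≡ 100 (mod 1987)
10^4 = (10^2)^2 ≡ 100^2 = 10000 ≡ 65 (mod 1987)
10^8 = (10^4)^2 ≡ 65^2 = 4225 ≡ 251 (mod 1987)
10^16 = (10^8)^2 ≡ 251^2 = 63001 ≡ 1404 (mod 1987)
10^26 = 10^16 · 10^8 · 10^2 ≡ 1404 · 251 · 100 ≡ 955 (mod 1987).
So B = 955. Elena then computes K = B^x mod p = 955^55 mod 1987.
955^1 ≡ 955 (mod 1987)
955^2 = (955^1)^2 ≡ 955^2 = 912025 ≡ 1979 (mod 1987)
955^4 = (955^2)^2 ≡ 1979^2 = 3916441 ≡ 64 (mod 1987)
955^8 = (955^4)^2 ≡ 64^2 = 4096 ≡ 122 (mod 1987)
955^16 = (955^8)^2 ≡ 122^2 = 14884 ≡ 975 (mod 1987)
955^32 = (955^16)^2 ≡ 975^2 = 950625 ≡ 839 (mod 1987)
955^55 = 955^32 · 955^16 · 955^4 · 955^2 · 955^1 ≡ 839 · 975 · 64 · 1979 · 955 ≡ 439 (mod 1987).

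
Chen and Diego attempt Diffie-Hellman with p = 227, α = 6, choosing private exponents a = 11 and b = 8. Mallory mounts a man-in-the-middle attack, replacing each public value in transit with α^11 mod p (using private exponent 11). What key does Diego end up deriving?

75

Diego receives Mallory's public value M = 6^11 mod 227 instead of the honest one.
6^1 ≡ 6 (mod 227)
6^2 = (6^1)^2 ≡ 6^2 = 36 ≡ 36 (mod 227)
6^4 = (6^2)^2 ≡ 36^2 = 1296 ≡ 161 (mod 227)
6^8 = (6^4)^2 ≡ 161^2 = 25921 ≡ 43 (mod 227)
6^11 = 6^8 · 6^2 · 6^1 ≡ 43 · 36 · 6 ≡ 208 (mod 227).
So M = 208. Diego computes K = M^8 mod 227.
208^1 ≡ 208 (mod 227)
208^2 = (208^1)^2 ≡ 208^2 = 43264 ≡ 134 (mod 227)
208^4 = (208^2)^2 ≡ 134^2 = 17956 ≡ 23 (mod 227)
208^8 = (208^4)^2 ≡ 23^2 = 529 ≡ 75 (mod 227)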